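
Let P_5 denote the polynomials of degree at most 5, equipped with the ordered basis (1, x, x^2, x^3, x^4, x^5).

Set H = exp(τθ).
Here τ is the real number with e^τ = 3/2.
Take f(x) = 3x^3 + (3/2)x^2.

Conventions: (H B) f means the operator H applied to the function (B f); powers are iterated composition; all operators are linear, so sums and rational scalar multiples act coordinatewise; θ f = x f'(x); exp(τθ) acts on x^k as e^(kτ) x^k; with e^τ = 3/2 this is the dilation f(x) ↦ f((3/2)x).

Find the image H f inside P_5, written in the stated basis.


the image equals g(x) = (81/8)x^3 + (27/8)x^2

exp(τθ) x^k = e^(kτ) x^k; with e^τ = 3/2 this sends x^k to (3/2)^k x^k
x^2 ↦ 9/4 x^2
x^3 ↦ 27/8 x^3
applying this coordinatewise to f: exp(τθ) f = (81/8)x^3 + (27/8)x^2


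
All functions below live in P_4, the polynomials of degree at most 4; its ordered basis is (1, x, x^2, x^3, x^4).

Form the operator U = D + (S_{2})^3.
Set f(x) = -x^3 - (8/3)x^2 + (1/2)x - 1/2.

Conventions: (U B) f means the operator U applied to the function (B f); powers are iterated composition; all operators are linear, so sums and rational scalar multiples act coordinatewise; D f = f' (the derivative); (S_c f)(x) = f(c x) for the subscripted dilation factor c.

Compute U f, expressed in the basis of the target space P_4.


the image equals g(x) = -512x^3 - (521/3)x^2 - (4/3)x

D f = -3x^2 - (16/3)x + 1/2
S_{2} f = -8x^3 - (32/3)x^2 + x - 1/2
S_{2} S_{2} f = -64x^3 - (128/3)x^2 + 2x - 1/2
S_{2} S_{2} S_{2} f = -512x^3 - (512/3)x^2 + 4x - 1/2
(D + (S_{2})^3) f = -512x^3 - (521/3)x^2 - (4/3)x


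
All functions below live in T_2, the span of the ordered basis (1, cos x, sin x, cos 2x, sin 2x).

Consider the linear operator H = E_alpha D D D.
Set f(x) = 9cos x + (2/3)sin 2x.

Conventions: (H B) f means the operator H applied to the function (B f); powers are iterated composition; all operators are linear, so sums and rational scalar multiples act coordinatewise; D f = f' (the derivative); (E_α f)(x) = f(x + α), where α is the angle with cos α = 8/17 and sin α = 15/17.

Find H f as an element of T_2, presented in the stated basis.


D f = -9sin x + (4/3)cos 2x
D D f = -9cos x - (8/3)sin 2x
D (D D) f = 9sin x - (16/3)cos 2x
E_alpha D (D D) f = (135/17)cos x + (72/17)sin x + (2576/867)cos 2x + (1280/289)sin 2x

the image equals g(x) = (135/17)cos x + (72/17)sin x + (2576/867)cos 2x + (1280/289)sin 2x


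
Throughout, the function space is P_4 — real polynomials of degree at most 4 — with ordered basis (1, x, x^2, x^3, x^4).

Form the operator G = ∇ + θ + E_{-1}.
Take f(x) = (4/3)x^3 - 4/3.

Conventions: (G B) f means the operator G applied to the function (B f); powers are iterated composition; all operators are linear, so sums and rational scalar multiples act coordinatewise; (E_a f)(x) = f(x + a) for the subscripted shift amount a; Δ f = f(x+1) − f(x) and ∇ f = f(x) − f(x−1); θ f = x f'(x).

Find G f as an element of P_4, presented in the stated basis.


∇ f = 4x^2 - 4x + 4/3
θ f = 4x^3
E_{-1} f = (4/3)x^3 - 4x^2 + 4x - 8/3
(∇ + θ + E_{-1}) f = (16/3)x^3 - 4/3

the result is g(x) = (16/3)x^3 - 4/3


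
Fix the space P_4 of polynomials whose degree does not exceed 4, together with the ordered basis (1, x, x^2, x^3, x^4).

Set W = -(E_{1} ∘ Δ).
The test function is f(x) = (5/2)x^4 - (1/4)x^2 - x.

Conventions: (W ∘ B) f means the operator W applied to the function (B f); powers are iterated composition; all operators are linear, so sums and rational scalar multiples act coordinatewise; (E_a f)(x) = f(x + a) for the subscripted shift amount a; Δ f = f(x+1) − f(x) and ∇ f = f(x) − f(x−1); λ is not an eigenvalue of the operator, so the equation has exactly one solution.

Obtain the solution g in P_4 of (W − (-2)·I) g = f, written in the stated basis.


g(x) = (5/4)x^4 + (5/2)x^3 + (119/8)x^2 + (345/8)x + 62

write g with unknown coordinates in the stated basis and equate coefficients in (W − (-2)·I) g = f
solving from the highest basis element down gives g = (5/4)x^4 + (5/2)x^3 + (119/8)x^2 + (345/8)x + 62
check: W g = -5x^3 - 30x^2 - (349/4)x - 124
so W g − (-2)·g = (5/2)x^4 - (1/4)x^2 - x = f ✓


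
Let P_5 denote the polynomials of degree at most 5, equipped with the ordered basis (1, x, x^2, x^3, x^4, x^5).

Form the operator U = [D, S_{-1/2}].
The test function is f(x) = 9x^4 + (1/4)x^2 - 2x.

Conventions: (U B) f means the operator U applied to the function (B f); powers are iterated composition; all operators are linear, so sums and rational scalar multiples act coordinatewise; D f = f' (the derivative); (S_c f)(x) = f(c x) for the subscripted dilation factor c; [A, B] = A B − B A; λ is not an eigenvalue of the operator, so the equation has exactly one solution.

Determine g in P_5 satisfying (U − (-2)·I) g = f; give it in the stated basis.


the result is g(x) = (9/2)x^4 - (27/16)x^3 - (211/256)x^2 - (391/1024)x - 1173/4096

write g with unknown coordinates in the stated basis and equate coefficients in (U − (-2)·I) g = f
solving from the highest basis element down gives g = (9/2)x^4 - (27/16)x^3 - (211/256)x^2 - (391/1024)x - 1173/4096
check: U g = (27/8)x^3 + (243/128)x^2 - (633/512)x + 1173/2048
so U g − (-2)·g = 9x^4 + (1/4)x^2 - 2x = f ✓


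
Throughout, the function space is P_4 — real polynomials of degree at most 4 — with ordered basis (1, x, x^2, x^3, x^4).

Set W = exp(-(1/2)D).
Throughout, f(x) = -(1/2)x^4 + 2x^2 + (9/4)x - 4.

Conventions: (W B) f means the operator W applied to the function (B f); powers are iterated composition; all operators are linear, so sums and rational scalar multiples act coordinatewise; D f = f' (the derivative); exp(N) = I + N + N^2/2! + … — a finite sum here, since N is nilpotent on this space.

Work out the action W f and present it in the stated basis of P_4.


the image equals g(x) = -(1/2)x^4 + x^3 + (5/4)x^2 + (1/2)x - 149/32

order-1 term: x^3 - 2x - 9/8
order-2 term: -(3/4)x^2 + 1/2
order-3 term: (1/4)x
order-4 term: -1/32
the series for exp(-(1/2)D) f terminates at order 4
exp(-(1/2)D) f = -(1/2)x^4 + x^3 + (5/4)x^2 + (1/2)x - 149/32


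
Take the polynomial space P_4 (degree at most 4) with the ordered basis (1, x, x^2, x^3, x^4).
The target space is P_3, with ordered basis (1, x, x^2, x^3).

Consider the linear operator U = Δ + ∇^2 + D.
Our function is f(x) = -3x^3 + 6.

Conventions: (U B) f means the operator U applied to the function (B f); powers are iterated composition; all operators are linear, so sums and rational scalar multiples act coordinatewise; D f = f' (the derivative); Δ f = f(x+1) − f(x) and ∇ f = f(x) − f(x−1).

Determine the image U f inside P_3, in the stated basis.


the image equals g(x) = -18x^2 - 27x + 15

Δ f = -9x^2 - 9x - 3
∇ f = -9x^2 + 9x - 3
∇ ∇ f = -18x + 18
D f = -9x^2
(Δ + ∇^2 + D) f = -18x^2 - 27x + 15


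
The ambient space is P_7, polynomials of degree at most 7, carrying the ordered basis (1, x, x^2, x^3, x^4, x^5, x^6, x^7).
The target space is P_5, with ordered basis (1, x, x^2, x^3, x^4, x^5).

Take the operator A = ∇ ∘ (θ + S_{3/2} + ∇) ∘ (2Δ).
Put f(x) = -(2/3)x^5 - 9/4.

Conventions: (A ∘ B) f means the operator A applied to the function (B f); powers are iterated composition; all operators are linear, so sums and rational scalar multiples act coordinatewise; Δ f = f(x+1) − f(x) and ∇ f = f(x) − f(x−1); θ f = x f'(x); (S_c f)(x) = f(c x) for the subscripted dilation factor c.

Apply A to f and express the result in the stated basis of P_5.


Δ f = -(10/3)x^4 - (20/3)x^3 - (20/3)x^2 - (10/3)x - 2/3
(2Δ) f = -(20/3)x^4 - (40/3)x^3 - (40/3)x^2 - (20/3)x - 4/3
θ (2Δ) f = -(80/3)x^4 - 40x^3 - (80/3)x^2 - (20/3)x
S_{3/2} (2Δ) f = -(135/4)x^4 - 45x^3 - 30x^2 - 10x - 4/3
∇ (2Δ) f = -(80/3)x^3 - (40/3)x
(θ + S_{3/2} + ∇) (2Δ) f = -(725/12)x^4 - (335/3)x^3 - (170/3)x^2 - 30x - 4/3
∇ (θ + S_{3/2} + ∇) (2Δ) f = -(725/3)x^3 + (55/2)x^2 - 20x - 295/12

the result is g(x) = -(725/3)x^3 + (55/2)x^2 - 20x - 295/12


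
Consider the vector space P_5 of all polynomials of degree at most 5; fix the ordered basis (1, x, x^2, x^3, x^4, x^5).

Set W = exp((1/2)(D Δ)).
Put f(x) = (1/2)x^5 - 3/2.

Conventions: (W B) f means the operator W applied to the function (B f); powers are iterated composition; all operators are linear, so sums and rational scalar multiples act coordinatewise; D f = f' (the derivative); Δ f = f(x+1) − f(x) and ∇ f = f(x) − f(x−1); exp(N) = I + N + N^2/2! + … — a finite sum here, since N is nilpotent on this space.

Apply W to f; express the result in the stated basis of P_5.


order-1 term: 5x^3 + (15/2)x^2 + 5x + 5/4
order-2 term: (15/2)x + 15/2
the series for exp((1/2)(D Δ)) f terminates at order 2
exp((1/2)(D Δ)) f = (1/2)x^5 + 5x^3 + (15/2)x^2 + (25/2)x + 29/4

the result is g(x) = (1/2)x^5 + 5x^3 + (15/2)x^2 + (25/2)x + 29/4


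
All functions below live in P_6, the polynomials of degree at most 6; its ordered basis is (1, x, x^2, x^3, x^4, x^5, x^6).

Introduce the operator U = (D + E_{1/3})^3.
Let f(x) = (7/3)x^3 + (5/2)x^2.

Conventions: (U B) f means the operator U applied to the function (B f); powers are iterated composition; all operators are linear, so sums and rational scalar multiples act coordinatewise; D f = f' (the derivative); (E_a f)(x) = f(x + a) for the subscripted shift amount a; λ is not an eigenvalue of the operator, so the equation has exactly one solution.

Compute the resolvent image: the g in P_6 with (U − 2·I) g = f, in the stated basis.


write g with unknown coordinates in the stated basis and equate coefficients in (U − 2·I) g = f
solving from the highest basis element down gives g = -(7/3)x^3 - (61/2)x^2 - 321x - 9955/6
check: U g = -(7/3)x^3 - (117/2)x^2 - 642x - 9955/3
so U g − 2·g = (7/3)x^3 + (5/2)x^2 = f ✓

the image equals g(x) = -(7/3)x^3 - (61/2)x^2 - 321x - 9955/6


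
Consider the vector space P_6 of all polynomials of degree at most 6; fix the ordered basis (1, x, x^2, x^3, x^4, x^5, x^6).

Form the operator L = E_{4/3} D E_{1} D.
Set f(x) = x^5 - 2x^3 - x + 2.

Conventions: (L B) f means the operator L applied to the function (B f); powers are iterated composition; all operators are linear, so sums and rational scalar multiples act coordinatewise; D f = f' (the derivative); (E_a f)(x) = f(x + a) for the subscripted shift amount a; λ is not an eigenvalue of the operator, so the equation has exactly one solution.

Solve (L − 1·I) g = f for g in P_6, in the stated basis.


the result is g(x) = -x^5 - 18x^3 - 140x^2 - (1301/3)x - 21278/27

write g with unknown coordinates in the stated basis and equate coefficients in (L − 1·I) g = f
solving from the highest basis element down gives g = -x^5 - 18x^3 - 140x^2 - (1301/3)x - 21278/27
check: L g = -20x^3 - 140x^2 - (1304/3)x - 21224/27
so L g − 1·g = x^5 - 2x^3 - x + 2 = f ✓


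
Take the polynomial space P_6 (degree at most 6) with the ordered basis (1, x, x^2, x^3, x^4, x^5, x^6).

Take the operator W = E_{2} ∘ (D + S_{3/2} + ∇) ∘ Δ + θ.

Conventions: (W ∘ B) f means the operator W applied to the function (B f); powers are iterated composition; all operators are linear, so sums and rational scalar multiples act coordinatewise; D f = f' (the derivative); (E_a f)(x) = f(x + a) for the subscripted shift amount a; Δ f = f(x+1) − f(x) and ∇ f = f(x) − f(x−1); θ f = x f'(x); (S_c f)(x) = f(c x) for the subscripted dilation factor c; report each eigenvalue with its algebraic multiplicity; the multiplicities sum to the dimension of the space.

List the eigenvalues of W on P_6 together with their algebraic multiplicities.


λ = 0 (multiplicity 1), λ = 1 (multiplicity 1), λ = 2 (multiplicity 1), λ = 3 (multiplicity 1), λ = 4 (multiplicity 1), λ = 5 (multiplicity 1), λ = 6 (multiplicity 1)

image of 1: 0
image of x: x + 1
image of x^2: 2x^2 + 3x + 11
image of x^3: 3x^3 + (27/4)x^2 + (87/2)x + 64
image of x^4: 4x^4 + (27/2)x^3 + (237/2)x^2 + 330x + 301
image of x^5: 5x^5 + (405/16)x^4 + (1105/4)x^3 + (2205/2)x^2 + (3885/2)x + 1286
image of x^6: 6x^6 + (729/16)x^5 + (9465/16)x^4 + (6075/2)x^3 + (31185/4)x^2 + 10059x + 5235
the matrix is upper triangular; its diagonal is (0, 1, 2, 3, 4, 5, 6)
for a triangular matrix the eigenvalues are the diagonal entries, with algebraic multiplicity their repetition count


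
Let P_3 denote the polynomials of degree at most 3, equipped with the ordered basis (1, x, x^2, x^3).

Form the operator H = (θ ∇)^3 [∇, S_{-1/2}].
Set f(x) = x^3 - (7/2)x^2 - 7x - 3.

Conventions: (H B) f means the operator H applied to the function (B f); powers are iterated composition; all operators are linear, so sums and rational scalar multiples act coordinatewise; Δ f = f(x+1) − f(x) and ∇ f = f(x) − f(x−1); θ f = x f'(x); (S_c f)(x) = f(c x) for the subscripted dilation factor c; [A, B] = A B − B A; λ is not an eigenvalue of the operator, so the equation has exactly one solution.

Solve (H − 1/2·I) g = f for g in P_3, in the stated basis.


write g with unknown coordinates in the stated basis and equate coefficients in (H − 1/2·I) g = f
solving from the highest basis element down gives g = -2x^3 + 7x^2 + 14x + 6
check: H g = 0
so H g − 1/2·g = x^3 - (7/2)x^2 - 7x - 3 = f ✓

the result is g(x) = -2x^3 + 7x^2 + 14x + 6


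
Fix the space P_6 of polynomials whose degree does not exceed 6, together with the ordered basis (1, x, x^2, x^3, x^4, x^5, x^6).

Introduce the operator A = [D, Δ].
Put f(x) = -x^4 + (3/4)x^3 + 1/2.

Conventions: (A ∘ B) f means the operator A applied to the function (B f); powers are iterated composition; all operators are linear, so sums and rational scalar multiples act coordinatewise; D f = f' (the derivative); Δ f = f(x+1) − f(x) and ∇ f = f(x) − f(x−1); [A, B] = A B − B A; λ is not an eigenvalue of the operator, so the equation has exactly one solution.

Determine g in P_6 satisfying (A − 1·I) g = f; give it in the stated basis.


write g with unknown coordinates in the stated basis and equate coefficients in (A − 1·I) g = f
solving from the highest basis element down gives g = x^4 - (3/4)x^3 - 1/2
check: A g = 0
so A g − 1·g = -x^4 + (3/4)x^3 + 1/2 = f ✓

the image equals g(x) = x^4 - (3/4)x^3 - 1/2


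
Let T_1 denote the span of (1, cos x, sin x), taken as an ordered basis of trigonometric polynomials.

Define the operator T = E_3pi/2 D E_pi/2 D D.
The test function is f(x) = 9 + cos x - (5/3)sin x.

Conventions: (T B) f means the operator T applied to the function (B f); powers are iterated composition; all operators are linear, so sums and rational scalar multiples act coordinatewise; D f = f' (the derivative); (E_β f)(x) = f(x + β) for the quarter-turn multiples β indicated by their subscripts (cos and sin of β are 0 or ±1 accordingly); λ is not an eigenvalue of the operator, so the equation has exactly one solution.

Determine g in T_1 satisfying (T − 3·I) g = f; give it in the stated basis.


write g with unknown coordinates in the stated basis and equate coefficients in (T − 3·I) g = f
solving from the highest basis element down gives g = -3 - (7/15)cos x + (2/5)sin x
check: T g = -(2/5)cos x - (7/15)sin x
so T g − 3·g = 9 + cos x - (5/3)sin x = f ✓

the result is g(x) = -3 - (7/15)cos x + (2/5)sin x


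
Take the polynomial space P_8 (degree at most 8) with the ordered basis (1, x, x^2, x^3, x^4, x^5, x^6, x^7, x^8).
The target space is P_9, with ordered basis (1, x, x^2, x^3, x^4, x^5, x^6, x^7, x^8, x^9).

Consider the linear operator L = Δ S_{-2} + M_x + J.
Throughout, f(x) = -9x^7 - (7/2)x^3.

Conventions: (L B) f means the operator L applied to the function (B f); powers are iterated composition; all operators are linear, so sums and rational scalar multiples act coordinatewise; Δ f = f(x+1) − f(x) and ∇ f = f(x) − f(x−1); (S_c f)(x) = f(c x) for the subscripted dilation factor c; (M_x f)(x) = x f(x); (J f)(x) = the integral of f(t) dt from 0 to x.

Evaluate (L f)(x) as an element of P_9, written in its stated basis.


S_{-2} f = 1152x^7 + 28x^3
Δ S_{-2} f = 8064x^6 + 24192x^5 + 40320x^4 + 40320x^3 + 24276x^2 + 8148x + 1180
M_x f = -9x^8 - (7/2)x^4
J f = -(9/8)x^8 - (7/8)x^4
(Δ S_{-2} + M_x + J) f = -(81/8)x^8 + 8064x^6 + 24192x^5 + (322525/8)x^4 + 40320x^3 + 24276x^2 + 8148x + 1180

g(x) = -(81/8)x^8 + 8064x^6 + 24192x^5 + (322525/8)x^4 + 40320x^3 + 24276x^2 + 8148x + 1180


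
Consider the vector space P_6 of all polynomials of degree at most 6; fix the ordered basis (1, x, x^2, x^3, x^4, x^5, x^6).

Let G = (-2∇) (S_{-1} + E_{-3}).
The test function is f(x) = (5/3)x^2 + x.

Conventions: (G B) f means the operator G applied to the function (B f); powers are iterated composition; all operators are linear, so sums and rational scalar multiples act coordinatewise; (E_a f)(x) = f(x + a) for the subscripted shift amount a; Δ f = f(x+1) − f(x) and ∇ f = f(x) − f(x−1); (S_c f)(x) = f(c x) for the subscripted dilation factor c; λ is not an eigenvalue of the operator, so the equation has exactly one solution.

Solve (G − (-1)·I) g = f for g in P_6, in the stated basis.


g(x) = (5/3)x^2 + (43/3)x - 80/3

write g with unknown coordinates in the stated basis and equate coefficients in (G − (-1)·I) g = f
solving from the highest basis element down gives g = (5/3)x^2 + (43/3)x - 80/3
check: G g = -(40/3)x + 80/3
so G g − (-1)·g = (5/3)x^2 + x = f ✓


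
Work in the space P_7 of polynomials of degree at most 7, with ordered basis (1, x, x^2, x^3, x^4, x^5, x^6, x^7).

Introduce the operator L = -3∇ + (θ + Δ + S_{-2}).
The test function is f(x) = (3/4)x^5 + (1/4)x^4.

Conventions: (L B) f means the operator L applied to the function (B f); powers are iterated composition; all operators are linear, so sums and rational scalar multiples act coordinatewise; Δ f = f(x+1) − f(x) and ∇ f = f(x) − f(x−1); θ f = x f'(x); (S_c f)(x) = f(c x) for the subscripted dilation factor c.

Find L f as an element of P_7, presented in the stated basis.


the image equals g(x) = -(81/4)x^5 - (5/2)x^4 + 28x^3 - 9x^2 + 13x - 1/2

∇ f = (15/4)x^4 - (13/2)x^3 + 6x^2 - (11/4)x + 1/2
(-3∇) f = -(45/4)x^4 + (39/2)x^3 - 18x^2 + (33/4)x - 3/2
θ f = (15/4)x^5 + x^4
Δ f = (15/4)x^4 + (17/2)x^3 + 9x^2 + (19/4)x + 1
S_{-2} f = -24x^5 + 4x^4
(θ + Δ + S_{-2}) f = -(81/4)x^5 + (35/4)x^4 + (17/2)x^3 + 9x^2 + (19/4)x + 1
(-3∇ + (θ + Δ + S_{-2})) f = -(81/4)x^5 - (5/2)x^4 + 28x^3 - 9x^2 + 13x - 1/2


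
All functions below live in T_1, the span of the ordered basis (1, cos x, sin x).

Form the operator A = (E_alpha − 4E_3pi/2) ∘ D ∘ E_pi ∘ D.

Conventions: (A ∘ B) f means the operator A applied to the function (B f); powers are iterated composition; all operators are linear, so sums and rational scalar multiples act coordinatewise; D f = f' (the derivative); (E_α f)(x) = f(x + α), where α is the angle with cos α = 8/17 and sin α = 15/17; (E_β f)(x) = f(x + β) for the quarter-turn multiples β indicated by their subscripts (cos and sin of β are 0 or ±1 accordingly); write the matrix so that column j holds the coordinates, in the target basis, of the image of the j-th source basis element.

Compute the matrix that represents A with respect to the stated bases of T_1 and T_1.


image of 1: 0
image of cos x: (8/17)cos x - (83/17)sin x
image of sin x: (83/17)cos x + (8/17)sin x
each image's coordinates form column j of the matrix

the matrix is [[0, 0, 0]; [0, 8/17, 83/17]; [0, -83/17, 8/17]] (rows listed top to bottom)


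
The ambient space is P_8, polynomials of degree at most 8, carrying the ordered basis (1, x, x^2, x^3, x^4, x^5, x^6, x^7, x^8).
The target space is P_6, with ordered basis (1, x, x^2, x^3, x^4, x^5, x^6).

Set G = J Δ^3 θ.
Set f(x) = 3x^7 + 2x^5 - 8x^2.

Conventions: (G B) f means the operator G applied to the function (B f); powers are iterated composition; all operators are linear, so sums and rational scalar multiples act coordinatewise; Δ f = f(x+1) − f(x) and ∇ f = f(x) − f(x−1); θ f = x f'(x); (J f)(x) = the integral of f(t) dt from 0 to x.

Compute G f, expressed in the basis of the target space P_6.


θ f = 21x^7 + 10x^5 - 16x^2
Δ θ f = 147x^6 + 441x^5 + 785x^4 + 835x^3 + 541x^2 + 165x + 15
Δ Δ θ f = 882x^5 + 4410x^4 + 10490x^3 + 13830x^2 + 9814x + 2914
Δ Δ Δ θ f = 4410x^4 + 26460x^3 + 66750x^2 + 81180x + 39426
J Δ^3 θ f = 882x^5 + 6615x^4 + 22250x^3 + 40590x^2 + 39426x

g(x) = 882x^5 + 6615x^4 + 22250x^3 + 40590x^2 + 39426x


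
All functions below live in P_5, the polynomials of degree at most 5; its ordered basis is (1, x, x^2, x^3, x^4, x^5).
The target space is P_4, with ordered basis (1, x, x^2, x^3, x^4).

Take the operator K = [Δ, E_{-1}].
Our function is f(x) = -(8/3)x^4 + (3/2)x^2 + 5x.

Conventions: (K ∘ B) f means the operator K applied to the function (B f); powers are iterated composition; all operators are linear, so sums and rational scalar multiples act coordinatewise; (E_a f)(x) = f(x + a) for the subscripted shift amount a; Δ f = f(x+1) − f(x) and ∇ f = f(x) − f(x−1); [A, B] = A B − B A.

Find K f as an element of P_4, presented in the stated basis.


the result is g(x) = 0

E_{-1} f = -(8/3)x^4 + (32/3)x^3 - (29/2)x^2 + (38/3)x - 37/6
Δ E_{-1} f = -(32/3)x^3 + 16x^2 - (23/3)x + 37/6
Δ f = -(32/3)x^3 - 16x^2 - (23/3)x + 23/6
E_{-1} Δ f = -(32/3)x^3 + 16x^2 - (23/3)x + 37/6
[Δ, E_{-1}] f = 0


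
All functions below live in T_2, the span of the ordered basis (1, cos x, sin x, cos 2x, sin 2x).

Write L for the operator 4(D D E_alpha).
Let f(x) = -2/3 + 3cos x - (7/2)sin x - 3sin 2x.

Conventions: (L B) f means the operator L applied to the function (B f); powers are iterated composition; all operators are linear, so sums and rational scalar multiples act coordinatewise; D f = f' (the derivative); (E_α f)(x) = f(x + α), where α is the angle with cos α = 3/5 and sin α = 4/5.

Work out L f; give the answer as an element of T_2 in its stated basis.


E_alpha f = -2/3 - cos x - (9/2)sin x - (72/25)cos 2x + (21/25)sin 2x
D E_alpha f = -(9/2)cos x + sin x + (42/25)cos 2x + (144/25)sin 2x
D D E_alpha f = cos x + (9/2)sin x + (288/25)cos 2x - (84/25)sin 2x
(4(D D E_alpha)) f = 4cos x + 18sin x + (1152/25)cos 2x - (336/25)sin 2x

the result is g(x) = 4cos x + 18sin x + (1152/25)cos 2x - (336/25)sin 2x


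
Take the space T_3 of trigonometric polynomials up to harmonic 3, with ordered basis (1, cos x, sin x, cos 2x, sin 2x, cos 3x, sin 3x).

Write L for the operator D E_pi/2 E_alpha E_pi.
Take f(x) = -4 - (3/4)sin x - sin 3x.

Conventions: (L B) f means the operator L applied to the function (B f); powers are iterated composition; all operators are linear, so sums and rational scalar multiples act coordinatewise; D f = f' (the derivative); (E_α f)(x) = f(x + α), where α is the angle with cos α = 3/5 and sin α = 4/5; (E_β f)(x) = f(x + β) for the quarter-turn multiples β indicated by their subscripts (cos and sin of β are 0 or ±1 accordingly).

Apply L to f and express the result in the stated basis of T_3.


the image equals g(x) = -(3/5)cos x - (9/20)sin x + (132/125)cos 3x - (351/125)sin 3x

E_pi f = -4 + (3/4)sin x + sin 3x
E_alpha E_pi f = -4 + (3/5)cos x + (9/20)sin x + (44/125)cos 3x - (117/125)sin 3x
E_pi/2 E_alpha E_pi f = -4 + (9/20)cos x - (3/5)sin x + (117/125)cos 3x + (44/125)sin 3x
D (E_pi/2 E_alpha E_pi) f = -(3/5)cos x - (9/20)sin x + (132/125)cos 3x - (351/125)sin 3x


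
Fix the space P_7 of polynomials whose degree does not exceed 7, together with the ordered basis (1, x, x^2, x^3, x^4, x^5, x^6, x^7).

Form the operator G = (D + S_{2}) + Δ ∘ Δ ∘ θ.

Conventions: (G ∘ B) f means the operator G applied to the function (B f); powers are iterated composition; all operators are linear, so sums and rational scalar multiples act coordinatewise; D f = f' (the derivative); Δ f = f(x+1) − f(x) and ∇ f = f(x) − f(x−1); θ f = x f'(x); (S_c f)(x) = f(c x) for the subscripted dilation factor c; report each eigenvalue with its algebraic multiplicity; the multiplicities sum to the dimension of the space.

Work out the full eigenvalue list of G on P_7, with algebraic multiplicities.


λ = 1 (multiplicity 1), λ = 2 (multiplicity 1), λ = 4 (multiplicity 1), λ = 8 (multiplicity 1), λ = 16 (multiplicity 1), λ = 32 (multiplicity 1), λ = 64 (multiplicity 1), λ = 128 (multiplicity 1)

image of 1: 1
image of x: 2x + 1
image of x^2: 4x^2 + 2x + 4
image of x^3: 8x^3 + 3x^2 + 18x + 18
image of x^4: 16x^4 + 4x^3 + 48x^2 + 96x + 56
image of x^5: 32x^5 + 5x^4 + 100x^3 + 300x^2 + 350x + 150
image of x^6: 64x^6 + 6x^5 + 180x^4 + 720x^3 + 1260x^2 + 1080x + 372
image of x^7: 128x^7 + 7x^6 + 294x^5 + 1470x^4 + 3430x^3 + 4410x^2 + 3038x + 882
the matrix is upper triangular; its diagonal is (1, 2, 4, 8, 16, 32, 64, 128)
for a triangular matrix the eigenvalues are the diagonal entries, with algebraic multiplicity their repetition count


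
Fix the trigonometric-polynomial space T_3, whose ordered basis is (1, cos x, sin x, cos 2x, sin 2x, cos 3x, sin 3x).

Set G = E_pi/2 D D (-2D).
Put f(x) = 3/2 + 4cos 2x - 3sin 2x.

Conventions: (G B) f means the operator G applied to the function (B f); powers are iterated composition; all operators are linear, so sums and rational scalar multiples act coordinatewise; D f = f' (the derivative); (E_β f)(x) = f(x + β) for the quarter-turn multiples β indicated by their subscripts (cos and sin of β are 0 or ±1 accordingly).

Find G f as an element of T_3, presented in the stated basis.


D f = -6cos 2x - 8sin 2x
(-2D) f = 12cos 2x + 16sin 2x
D (-2D) f = 32cos 2x - 24sin 2x
D (D (-2D)) f = -48cos 2x - 64sin 2x
E_pi/2 D (D (-2D)) f = 48cos 2x + 64sin 2x

g(x) = 48cos 2x + 64sin 2x


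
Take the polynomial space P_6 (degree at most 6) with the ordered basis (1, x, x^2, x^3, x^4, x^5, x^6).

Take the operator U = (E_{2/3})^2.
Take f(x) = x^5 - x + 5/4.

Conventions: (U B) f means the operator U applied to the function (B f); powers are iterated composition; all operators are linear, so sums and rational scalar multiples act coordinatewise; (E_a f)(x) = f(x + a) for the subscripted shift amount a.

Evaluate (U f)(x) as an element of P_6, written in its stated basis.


E_{2/3} f = x^5 + (10/3)x^4 + (40/9)x^3 + (80/27)x^2 - (1/81)x + 695/972
E_{2/3} E_{2/3} f = x^5 + (20/3)x^4 + (160/9)x^3 + (640/27)x^2 + (1199/81)x + 4015/972

g(x) = x^5 + (20/3)x^4 + (160/9)x^3 + (640/27)x^2 + (1199/81)x + 4015/972


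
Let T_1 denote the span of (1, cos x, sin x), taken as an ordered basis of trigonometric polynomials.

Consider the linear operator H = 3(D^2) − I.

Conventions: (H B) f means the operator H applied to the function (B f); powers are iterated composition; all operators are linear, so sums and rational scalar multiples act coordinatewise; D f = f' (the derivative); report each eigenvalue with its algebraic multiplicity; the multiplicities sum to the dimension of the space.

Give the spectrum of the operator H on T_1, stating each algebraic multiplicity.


λ = -4 (multiplicity 2), λ = -1 (multiplicity 1)

image of 1: -1
image of cos x: -4cos x
image of sin x: -4sin x
the matrix is diagonal; its diagonal is (-1, -4, -4)
for a triangular matrix the eigenvalues are the diagonal entries, with algebraic multiplicity their repetition count


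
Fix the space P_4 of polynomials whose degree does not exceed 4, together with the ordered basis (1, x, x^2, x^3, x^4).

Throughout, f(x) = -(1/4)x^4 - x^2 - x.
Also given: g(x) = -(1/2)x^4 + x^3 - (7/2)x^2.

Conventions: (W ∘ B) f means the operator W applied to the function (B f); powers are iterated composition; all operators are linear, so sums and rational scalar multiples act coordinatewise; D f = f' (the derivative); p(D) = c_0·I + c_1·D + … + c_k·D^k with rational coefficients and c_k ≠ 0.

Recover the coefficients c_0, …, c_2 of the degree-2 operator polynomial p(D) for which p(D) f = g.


c_0 = 2, c_1 = -1, c_2 = 1/2

D^0 f = -(1/4)x^4 - x^2 - x
D^1 f = -x^3 - 2x - 1
D^2 f = -3x^2 - 2
matching coefficients of g against c_0 f + c_1 Df + … from the top degree down determines the c_i
solution: c_0 = 2, c_1 = -1, c_2 = 1/2


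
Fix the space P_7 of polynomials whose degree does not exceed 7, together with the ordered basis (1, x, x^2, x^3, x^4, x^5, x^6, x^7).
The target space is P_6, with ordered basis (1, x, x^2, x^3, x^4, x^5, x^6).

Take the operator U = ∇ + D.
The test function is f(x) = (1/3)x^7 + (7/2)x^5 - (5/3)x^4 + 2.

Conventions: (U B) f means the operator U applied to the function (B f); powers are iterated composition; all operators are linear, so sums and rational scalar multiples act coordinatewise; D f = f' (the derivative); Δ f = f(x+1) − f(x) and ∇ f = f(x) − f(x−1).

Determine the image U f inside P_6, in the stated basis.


the image equals g(x) = (14/3)x^6 - 7x^5 + (140/3)x^4 - 60x^3 + 52x^2 - (53/2)x + 11/2

∇ f = (7/3)x^6 - 7x^5 + (175/6)x^4 - (160/3)x^3 + 52x^2 - (53/2)x + 11/2
D f = (7/3)x^6 + (35/2)x^4 - (20/3)x^3
(∇ + D) f = (14/3)x^6 - 7x^5 + (140/3)x^4 - 60x^3 + 52x^2 - (53/2)x + 11/2


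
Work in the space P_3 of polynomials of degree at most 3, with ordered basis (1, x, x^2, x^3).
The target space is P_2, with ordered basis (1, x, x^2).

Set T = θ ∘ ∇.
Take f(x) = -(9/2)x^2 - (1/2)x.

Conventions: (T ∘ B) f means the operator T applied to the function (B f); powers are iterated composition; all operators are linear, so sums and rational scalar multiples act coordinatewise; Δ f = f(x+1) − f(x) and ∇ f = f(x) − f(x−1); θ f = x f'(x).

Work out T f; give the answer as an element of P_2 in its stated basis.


the result is g(x) = -9x

∇ f = -9x + 4
θ ∇ f = -9x


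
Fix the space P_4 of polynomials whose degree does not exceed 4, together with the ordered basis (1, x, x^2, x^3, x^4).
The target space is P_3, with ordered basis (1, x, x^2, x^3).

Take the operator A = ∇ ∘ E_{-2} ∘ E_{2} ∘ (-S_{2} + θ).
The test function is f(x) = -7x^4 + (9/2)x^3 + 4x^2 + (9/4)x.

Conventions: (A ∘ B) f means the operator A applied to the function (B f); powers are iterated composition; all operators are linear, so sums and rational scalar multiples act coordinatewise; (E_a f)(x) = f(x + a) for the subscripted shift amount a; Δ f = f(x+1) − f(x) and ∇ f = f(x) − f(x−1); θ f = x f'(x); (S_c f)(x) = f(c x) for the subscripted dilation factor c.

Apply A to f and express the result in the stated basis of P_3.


g(x) = 336x^3 - (1143/2)x^2 + (775/2)x - 403/4

S_{2} f = -112x^4 + 36x^3 + 16x^2 + (9/2)x
(-S_{2}) f = 112x^4 - 36x^3 - 16x^2 - (9/2)x
θ f = -28x^4 + (27/2)x^3 + 8x^2 + (9/4)x
(-S_{2} + θ) f = 84x^4 - (45/2)x^3 - 8x^2 - (9/4)x
E_{2} (-S_{2} + θ) f = 84x^4 + (1299/2)x^3 + 1873x^2 + (9535/4)x + 2255/2
E_{-2} E_{2} (-S_{2} + θ) f = 84x^4 - (45/2)x^3 - 8x^2 - (9/4)x
∇ E_{-2} E_{2} (-S_{2} + θ) f = 336x^3 - (1143/2)x^2 + (775/2)x - 403/4


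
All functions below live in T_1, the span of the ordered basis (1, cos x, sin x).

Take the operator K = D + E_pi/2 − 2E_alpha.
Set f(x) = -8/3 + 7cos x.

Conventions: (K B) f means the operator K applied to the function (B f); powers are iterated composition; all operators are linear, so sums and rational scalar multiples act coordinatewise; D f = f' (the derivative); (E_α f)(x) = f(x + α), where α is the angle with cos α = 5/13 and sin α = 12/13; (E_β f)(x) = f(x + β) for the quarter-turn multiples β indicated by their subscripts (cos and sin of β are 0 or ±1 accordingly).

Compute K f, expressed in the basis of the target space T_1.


g(x) = 8/3 - (70/13)cos x - (14/13)sin x

D f = -7sin x
E_pi/2 f = -8/3 - 7sin x
E_alpha f = -8/3 + (35/13)cos x - (84/13)sin x
(-2E_alpha) f = 16/3 - (70/13)cos x + (168/13)sin x
(D + E_pi/2 − 2E_alpha) f = 8/3 - (70/13)cos x - (14/13)sin x


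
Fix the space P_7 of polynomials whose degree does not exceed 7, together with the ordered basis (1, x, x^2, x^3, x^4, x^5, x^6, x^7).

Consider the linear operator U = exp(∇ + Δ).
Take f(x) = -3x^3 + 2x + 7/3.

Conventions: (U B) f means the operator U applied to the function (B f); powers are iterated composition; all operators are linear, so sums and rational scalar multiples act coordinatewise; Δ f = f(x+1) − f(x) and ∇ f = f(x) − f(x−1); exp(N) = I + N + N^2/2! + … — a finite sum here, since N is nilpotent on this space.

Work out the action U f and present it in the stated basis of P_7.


order-1 term: -18x^2 - 2
order-2 term: -36x
order-3 term: -24
the series for exp(∇ + Δ) f terminates at order 3
exp(∇ + Δ) f = -3x^3 - 18x^2 - 34x - 71/3

g(x) = -3x^3 - 18x^2 - 34x - 71/3


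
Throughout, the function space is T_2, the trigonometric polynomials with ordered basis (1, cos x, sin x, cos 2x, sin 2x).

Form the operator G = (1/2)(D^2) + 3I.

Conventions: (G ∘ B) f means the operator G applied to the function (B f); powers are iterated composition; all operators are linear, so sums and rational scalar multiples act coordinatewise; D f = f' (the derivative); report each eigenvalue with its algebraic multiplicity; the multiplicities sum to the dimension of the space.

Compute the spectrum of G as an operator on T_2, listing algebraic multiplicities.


λ = 1 (multiplicity 2), λ = 5/2 (multiplicity 2), λ = 3 (multiplicity 1)

image of 1: 3
image of cos x: (5/2)cos x
image of sin x: (5/2)sin x
image of cos 2x: cos 2x
image of sin 2x: sin 2x
the matrix is diagonal; its diagonal is (3, 5/2, 5/2, 1, 1)
for a triangular matrix the eigenvalues are the diagonal entries, with algebraic multiplicity their repetition count


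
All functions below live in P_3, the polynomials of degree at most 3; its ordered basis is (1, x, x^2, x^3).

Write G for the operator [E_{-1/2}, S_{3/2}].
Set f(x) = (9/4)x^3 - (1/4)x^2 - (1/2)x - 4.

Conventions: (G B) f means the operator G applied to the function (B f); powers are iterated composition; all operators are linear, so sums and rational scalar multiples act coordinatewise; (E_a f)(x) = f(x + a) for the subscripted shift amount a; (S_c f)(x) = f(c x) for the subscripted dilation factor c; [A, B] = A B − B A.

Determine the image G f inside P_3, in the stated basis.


g(x) = -(243/64)x^2 + (429/128)x - 159/256

S_{3/2} f = (243/32)x^3 - (9/16)x^2 - (3/4)x - 4
E_{-1/2} S_{3/2} f = (243/32)x^3 - (765/64)x^2 + (705/128)x - 1207/256
E_{-1/2} f = (9/4)x^3 - (29/8)x^2 + (23/16)x - 131/32
S_{3/2} E_{-1/2} f = (243/32)x^3 - (261/32)x^2 + (69/32)x - 131/32
[E_{-1/2}, S_{3/2}] f = -(243/64)x^2 + (429/128)x - 159/256


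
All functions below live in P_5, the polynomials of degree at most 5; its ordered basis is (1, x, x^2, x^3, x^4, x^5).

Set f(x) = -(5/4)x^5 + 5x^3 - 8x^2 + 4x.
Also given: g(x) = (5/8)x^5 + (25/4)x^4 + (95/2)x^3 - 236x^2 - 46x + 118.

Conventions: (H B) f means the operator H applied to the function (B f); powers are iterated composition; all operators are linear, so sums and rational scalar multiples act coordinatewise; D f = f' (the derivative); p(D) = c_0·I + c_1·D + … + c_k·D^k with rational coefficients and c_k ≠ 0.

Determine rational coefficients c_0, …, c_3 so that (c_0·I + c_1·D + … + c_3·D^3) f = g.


c_0 = -1/2, c_1 = -1, c_2 = -2, c_3 = 3

D^0 f = -(5/4)x^5 + 5x^3 - 8x^2 + 4x
D^1 f = -(25/4)x^4 + 15x^2 - 16x + 4
D^2 f = -25x^3 + 30x - 16
D^3 f = -75x^2 + 30
matching coefficients of g against c_0 f + c_1 Df + … from the top degree down determines the c_i
solution: c_0 = -1/2, c_1 = -1, c_2 = -2, c_3 = 3


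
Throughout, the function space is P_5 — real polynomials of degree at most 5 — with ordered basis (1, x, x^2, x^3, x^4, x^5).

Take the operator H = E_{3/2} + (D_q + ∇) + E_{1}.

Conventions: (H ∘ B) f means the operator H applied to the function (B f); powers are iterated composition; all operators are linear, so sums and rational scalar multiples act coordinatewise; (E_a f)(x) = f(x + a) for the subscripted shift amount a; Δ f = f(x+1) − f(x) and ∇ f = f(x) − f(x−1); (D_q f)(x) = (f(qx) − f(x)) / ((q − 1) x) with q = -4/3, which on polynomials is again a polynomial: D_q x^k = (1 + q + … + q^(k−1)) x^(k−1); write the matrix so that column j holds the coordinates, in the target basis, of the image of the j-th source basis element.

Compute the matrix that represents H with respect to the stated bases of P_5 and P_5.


image of 1: 2
image of x: 2x + 9/2
image of x^2: 2x^2 + (20/3)x + 9/4
image of x^3: 2x^3 + (215/18)x^2 + (27/4)x + 43/8
image of x^4: 2x^4 + (353/27)x^3 + (27/2)x^2 + (43/2)x + 81/16
image of x^5: 2x^5 + (3197/162)x^4 + (45/2)x^3 + (215/4)x^2 + (405/16)x + 307/32
each image's coordinates form column j of the matrix

the matrix is [[2, 9/2, 9/4, 43/8, 81/16, 307/32]; [0, 2, 20/3, 27/4, 43/2, 405/16]; [0, 0, 2, 215/18, 27/2, 215/4]; [0, 0, 0, 2, 353/27, 45/2]; [0, 0, 0, 0, 2, 3197/162]; [0, 0, 0, 0, 0, 2]] (rows listed top to bottom)


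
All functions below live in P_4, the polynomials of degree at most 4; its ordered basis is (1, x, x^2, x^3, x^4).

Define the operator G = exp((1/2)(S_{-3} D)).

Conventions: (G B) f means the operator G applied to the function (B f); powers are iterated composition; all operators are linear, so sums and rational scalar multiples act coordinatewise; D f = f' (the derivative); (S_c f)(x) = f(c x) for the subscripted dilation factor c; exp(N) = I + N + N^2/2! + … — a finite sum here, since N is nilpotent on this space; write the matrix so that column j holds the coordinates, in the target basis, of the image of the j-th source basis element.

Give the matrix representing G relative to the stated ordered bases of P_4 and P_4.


image of 1: 1
image of x: x + 1/2
image of x^2: x^2 - 3x - 3/4
image of x^3: x^3 + (27/2)x^2 - (81/4)x - 27/8
image of x^4: x^4 - 54x^3 - (729/2)x^2 + (729/2)x + 729/16
each image's coordinates form column j of the matrix

the matrix is [[1, 1/2, -3/4, -27/8, 729/16]; [0, 1, -3, -81/4, 729/2]; [0, 0, 1, 27/2, -729/2]; [0, 0, 0, 1, -54]; [0, 0, 0, 0, 1]] (rows listed top to bottom)


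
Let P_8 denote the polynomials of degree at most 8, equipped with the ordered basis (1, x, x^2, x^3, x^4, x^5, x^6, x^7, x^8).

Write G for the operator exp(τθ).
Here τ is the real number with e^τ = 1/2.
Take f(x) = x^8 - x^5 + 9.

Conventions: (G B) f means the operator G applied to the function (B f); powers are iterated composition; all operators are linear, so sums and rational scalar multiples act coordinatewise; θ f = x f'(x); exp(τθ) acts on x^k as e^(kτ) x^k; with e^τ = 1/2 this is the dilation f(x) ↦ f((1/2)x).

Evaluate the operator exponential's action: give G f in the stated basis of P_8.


g(x) = (1/256)x^8 - (1/32)x^5 + 9

exp(τθ) x^k = e^(kτ) x^k; with e^τ = 1/2 this sends x^k to (1/2)^k x^k
x^5 ↦ 1/32 x^5
x^8 ↦ 1/256 x^8
applying this coordinatewise to f: exp(τθ) f = (1/256)x^8 - (1/32)x^5 + 9


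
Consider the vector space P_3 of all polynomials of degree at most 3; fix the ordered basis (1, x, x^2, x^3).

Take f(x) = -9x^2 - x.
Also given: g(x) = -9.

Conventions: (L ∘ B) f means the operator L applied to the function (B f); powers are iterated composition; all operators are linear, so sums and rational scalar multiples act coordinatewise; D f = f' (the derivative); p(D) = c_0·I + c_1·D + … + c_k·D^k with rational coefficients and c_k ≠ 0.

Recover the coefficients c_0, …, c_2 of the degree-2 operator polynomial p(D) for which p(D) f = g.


D^0 f = -9x^2 - x
D^1 f = -18x - 1
D^2 f = -18
matching coefficients of g against c_0 f + c_1 Df + … from the top degree down determines the c_i
solution: c_0 = 0, c_1 = 0, c_2 = 1/2

p(D) = (1/2)·D^2, i.e. c_0 = 0, c_1 = 0, c_2 = 1/2


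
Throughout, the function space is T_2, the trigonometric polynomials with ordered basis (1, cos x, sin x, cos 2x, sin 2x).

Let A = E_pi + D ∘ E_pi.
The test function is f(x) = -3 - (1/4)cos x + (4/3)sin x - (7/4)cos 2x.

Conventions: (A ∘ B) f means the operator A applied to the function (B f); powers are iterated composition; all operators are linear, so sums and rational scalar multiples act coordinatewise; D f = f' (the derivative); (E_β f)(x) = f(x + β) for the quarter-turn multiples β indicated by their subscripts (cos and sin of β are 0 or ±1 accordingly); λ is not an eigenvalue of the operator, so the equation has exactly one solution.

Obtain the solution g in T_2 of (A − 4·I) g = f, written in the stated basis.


write g with unknown coordinates in the stated basis and equate coefficients in (A − 4·I) g = f
solving from the highest basis element down gives g = 1 + (31/312)cos x - (77/312)sin x + (21/52)cos 2x - (7/26)sin 2x
check: A g = 1 + (23/156)cos x + (9/26)sin x - (7/52)cos 2x - (14/13)sin 2x
so A g − 4·g = -3 - (1/4)cos x + (4/3)sin x - (7/4)cos 2x = f ✓

g(x) = 1 + (31/312)cos x - (77/312)sin x + (21/52)cos 2x - (7/26)sin 2x
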